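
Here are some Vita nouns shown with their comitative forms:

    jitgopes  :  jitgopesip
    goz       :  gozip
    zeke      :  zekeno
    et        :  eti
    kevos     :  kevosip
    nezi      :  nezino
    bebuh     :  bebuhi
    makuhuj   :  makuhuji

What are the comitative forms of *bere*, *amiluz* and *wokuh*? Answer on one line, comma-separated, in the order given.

bereno, amiluzip, wokuhi

The suffix is conditioned by the final sound: -ip when the stem ends in a sibilant (*jitgopes*, *goz*, *kevos*); -i when the stem ends in a non-sibilant consonant (*et*, *bebuh*, *makuhuj*); -no when the stem ends in a vowel (*zeke*, *nezi*).
*bere* — final sound /e/ (a vowel) → -no → *bereno*.
The final sound of *amiluz* is /z/, which is a sibilant, so the suffix is -ip, giving *amiluzip*.
*wokuh* — final sound /h/ (a non-sibilant consonant) → -i → *wokuhi*.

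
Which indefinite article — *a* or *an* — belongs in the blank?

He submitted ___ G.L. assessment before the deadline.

The indefinite article is chosen by the initial *sound* of the following word, not its spelling.
The initialism *G.L.* is read letter by letter; the first letter, G, is pronounced /dʒiː/, which begins with a consonant sound.
So the article is *a*: He submitted a G.L. assessment before the deadline.

a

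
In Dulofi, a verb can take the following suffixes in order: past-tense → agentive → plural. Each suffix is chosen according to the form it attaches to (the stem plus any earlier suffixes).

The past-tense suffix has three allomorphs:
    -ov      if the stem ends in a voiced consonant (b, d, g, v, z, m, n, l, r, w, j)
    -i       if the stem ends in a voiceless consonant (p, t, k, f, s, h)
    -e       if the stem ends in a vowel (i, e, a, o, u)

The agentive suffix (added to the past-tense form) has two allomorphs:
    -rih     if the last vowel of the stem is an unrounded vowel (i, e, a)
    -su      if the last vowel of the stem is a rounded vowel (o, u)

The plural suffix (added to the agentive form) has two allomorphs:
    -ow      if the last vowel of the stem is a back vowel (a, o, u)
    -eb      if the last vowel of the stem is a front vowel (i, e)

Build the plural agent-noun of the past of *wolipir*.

*wolipir*: final sound = /r/, a voiced consonant → -ov → *wolipirov*.
The past-tense form *wolipirov* — last vowel /o/ (a rounded vowel) → -su → *wolipirovsu*.
The agentive form *wolipirovsu*: last vowel = /u/, a back vowel → -ow → *wolipirovsuow*.

wolipirovsuow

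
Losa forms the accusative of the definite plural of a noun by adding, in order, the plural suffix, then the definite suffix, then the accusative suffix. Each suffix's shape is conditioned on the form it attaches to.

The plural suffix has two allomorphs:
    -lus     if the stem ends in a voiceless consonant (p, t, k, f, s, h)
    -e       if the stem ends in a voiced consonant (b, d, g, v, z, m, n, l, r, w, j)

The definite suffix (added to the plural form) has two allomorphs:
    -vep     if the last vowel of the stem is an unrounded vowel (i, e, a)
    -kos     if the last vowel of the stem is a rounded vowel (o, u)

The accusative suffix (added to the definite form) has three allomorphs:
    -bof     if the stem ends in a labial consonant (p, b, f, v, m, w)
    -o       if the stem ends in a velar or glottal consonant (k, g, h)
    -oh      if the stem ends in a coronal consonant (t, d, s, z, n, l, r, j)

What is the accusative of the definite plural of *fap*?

fapluskosoh

The final consonant of *fap* is /p/, which is voiceless, so the plural suffix is -lus, giving *faplus*.
The last vowel of the plural form *faplus* is /u/, which is a rounded vowel, so the definite suffix is -kos, giving *fapluskos*.
The final consonant of the definite form *fapluskos* is /s/, which is coronal, so the accusative suffix is -oh, giving *fapluskosoh*.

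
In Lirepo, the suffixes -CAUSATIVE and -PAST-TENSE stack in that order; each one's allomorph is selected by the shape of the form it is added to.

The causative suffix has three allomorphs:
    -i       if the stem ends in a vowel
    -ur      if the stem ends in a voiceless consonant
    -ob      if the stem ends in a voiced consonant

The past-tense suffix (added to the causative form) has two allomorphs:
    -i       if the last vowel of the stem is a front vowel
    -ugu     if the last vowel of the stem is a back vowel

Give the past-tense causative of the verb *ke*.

keii

Since the final sound of *ke* is /e/ (a vowel), it takes -i, giving *kei*.
Since the last vowel of the causative form *kei* is /i/ (a front vowel), it takes -i, giving *keii*.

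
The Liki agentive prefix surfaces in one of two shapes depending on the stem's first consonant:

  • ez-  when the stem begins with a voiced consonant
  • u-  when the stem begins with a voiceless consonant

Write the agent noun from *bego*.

ezbego

The first consonant of *bego* is /b/, which is voiced, so the prefix is ez-, giving *ezbego*.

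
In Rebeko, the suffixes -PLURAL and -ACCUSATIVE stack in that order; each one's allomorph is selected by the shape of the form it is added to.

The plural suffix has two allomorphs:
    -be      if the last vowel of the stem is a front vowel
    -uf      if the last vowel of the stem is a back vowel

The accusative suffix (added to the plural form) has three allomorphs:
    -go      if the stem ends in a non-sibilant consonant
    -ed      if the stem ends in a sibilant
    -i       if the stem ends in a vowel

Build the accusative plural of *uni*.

Since the last vowel of *uni* is /i/ (a front vowel), it takes -be, giving *unibe*.
The plural form *unibe* — final sound /e/ (a vowel) → -i → *unibei*.

unibei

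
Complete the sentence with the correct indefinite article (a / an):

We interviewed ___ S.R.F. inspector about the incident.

The indefinite article is chosen by the initial *sound* of the following word, not its spelling.
The initialism *S.R.F.* is read letter by letter; the first letter, S, is pronounced /ɛs/, which begins with a vowel sound.
So the article is *an*: We interviewed an S.R.F. inspector about the incident.

an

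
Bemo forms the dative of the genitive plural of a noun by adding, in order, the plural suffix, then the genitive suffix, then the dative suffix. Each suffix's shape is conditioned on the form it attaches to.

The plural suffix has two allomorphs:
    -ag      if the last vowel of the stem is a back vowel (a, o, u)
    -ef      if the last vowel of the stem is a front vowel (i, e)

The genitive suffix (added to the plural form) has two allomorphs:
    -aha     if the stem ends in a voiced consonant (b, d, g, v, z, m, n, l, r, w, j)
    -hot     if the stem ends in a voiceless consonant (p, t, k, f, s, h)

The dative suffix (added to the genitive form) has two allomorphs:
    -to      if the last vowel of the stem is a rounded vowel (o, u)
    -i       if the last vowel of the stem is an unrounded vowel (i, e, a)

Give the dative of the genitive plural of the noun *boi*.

*boi*: last vowel = /i/, a front vowel → -ef → *boief*.
The plural form *boief*: final consonant = /f/, voiceless → -hot → *boiefhot*.
The last vowel of the genitive form *boiefhot* is /o/, which is a rounded vowel, so the dative suffix is -to, giving *boiefhotto*.

boiefhotto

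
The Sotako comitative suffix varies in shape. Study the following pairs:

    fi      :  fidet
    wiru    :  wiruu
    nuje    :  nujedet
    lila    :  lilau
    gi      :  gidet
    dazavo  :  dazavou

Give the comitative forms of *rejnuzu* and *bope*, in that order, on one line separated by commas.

rejnuzuu, bopedet

The suffix is conditioned by the last vowel: -det when the last vowel of the stem is a front vowel (*fi*, *nuje*, *gi*); -u when the last vowel of the stem is a back vowel (*wiru*, *lila*, *dazavo*).
The last vowel of *rejnuzu* is /u/, which is a back vowel, so the suffix is -u, giving *rejnuzuu*.
*bope*: last vowel = /e/, a front vowel → -det → *bopedet*.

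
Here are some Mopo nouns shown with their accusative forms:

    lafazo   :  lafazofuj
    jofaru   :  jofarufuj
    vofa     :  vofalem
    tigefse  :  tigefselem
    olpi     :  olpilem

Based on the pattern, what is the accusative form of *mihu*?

Looking at the last vowel of each stem: -fuj when the last vowel of the stem is a rounded vowel (*lafazo*, *jofaru*); -lem when the last vowel of the stem is an unrounded vowel (*vofa*, *tigefse*, *olpi*).
*mihu*: last vowel = /u/, a rounded vowel → -fuj → *mihufuj*.

mihufuj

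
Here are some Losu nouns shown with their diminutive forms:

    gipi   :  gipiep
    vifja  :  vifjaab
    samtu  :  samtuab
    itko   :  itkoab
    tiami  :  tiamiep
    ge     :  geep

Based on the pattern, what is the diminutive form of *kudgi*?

kudgiep

The suffix is conditioned by the last vowel: -ep when the last vowel of the stem is a front vowel (*gipi*, *tiami*, *ge*); -ab when the last vowel of the stem is a back vowel (*vifja*, *samtu*, *itko*).
The last vowel of *kudgi* is /i/, which is a front vowel, so the suffix is -ep, giving *kudgiep*.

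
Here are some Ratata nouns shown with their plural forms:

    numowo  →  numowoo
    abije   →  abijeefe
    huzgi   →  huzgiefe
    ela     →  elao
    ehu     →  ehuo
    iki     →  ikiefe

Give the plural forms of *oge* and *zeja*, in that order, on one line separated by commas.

ogeefe, zejao

Looking at the last vowel of each stem: -efe when the last vowel of the stem is a front vowel (*abije*, *huzgi*, *iki*); -o when the last vowel of the stem is a back vowel (*numowo*, *ela*, *ehu*).
The last vowel of *oge* is /e/, which is a front vowel, so the suffix is -efe, giving *ogeefe*.
The last vowel of *zeja* is /a/, which is a back vowel, so the suffix is -o, giving *zejao*.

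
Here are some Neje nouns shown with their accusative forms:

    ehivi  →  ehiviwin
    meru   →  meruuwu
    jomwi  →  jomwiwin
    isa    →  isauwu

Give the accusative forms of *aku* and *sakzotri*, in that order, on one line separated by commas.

The suffix is conditioned by the last vowel: -win when the last vowel of the stem is a front vowel (*ehivi*, *jomwi*); -uwu when the last vowel of the stem is a back vowel (*meru*, *isa*).
The last vowel of *aku* is /u/, which is a back vowel, so the suffix is -uwu, giving *akuuwu*.
*sakzotri* — last vowel /i/ (a front vowel) → -win → *sakzotriwin*.

akuuwu, sakzotriwin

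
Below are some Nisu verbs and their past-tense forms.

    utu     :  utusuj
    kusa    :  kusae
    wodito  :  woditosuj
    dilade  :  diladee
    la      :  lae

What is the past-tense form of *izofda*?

The suffix is conditioned by the last vowel: -suj when the last vowel of the stem is a rounded vowel (*utu*, *wodito*); -e when the last vowel of the stem is an unrounded vowel (*kusa*, *dilade*, *la*).
The last vowel of *izofda* is /a/, which is an unrounded vowel, so the suffix is -e, giving *izofdae*.

izofdae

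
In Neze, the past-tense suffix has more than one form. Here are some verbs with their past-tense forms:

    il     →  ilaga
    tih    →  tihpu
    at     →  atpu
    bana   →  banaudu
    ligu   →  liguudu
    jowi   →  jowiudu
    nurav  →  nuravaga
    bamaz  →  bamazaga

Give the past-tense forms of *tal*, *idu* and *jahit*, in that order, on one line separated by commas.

The suffix is conditioned by the final sound: -pu when the stem ends in a voiceless consonant (*tih*, *at*); -aga when the stem ends in a voiced consonant (*il*, *nurav*, *bamaz*); -udu when the stem ends in a vowel (*bana*, *ligu*, *jowi*).
The final sound of *tal* is /l/, which is a voiced consonant, so the suffix is -aga, giving *talaga*.
Since the final sound of *idu* is /u/ (a vowel), it takes -udu, giving *iduudu*.
*jahit* — final sound /t/ (a voiceless consonant) → -pu → *jahitpu*.

talaga, iduudu, jahitpu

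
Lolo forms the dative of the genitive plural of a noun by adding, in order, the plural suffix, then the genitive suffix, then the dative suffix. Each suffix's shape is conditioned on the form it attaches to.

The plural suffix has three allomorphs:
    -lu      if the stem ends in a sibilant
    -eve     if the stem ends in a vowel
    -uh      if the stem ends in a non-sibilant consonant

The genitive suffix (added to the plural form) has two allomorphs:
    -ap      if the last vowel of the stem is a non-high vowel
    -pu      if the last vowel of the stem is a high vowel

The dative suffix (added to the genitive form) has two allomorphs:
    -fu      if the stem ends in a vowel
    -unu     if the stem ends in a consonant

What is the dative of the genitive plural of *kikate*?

Since the final sound of *kikate* is /e/ (a vowel), it takes -eve, giving *kikateeve*.
Since the last vowel of the plural form *kikateeve* is /e/ (a non-high vowel), it takes -ap, giving *kikateeveap*.
The final sound of the genitive form *kikateeveap* is /p/, which is a consonant, so the dative suffix is -unu, giving *kikateeveapunu*.

kikateeveapunu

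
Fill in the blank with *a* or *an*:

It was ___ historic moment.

a

The indefinite article is chosen by the initial *sound* of the following word, not its spelling.
*historic* begins with the sound /h/ (h is pronounced in standard usage) — a consonant sound.
So the article is *a*: It was a historic moment.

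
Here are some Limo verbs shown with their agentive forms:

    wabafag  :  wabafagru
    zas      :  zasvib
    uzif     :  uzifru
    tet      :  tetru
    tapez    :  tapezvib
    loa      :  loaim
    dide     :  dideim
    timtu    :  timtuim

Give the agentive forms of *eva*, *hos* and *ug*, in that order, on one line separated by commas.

The alternation tracks the final sound of the stem — -vib when the stem ends in a sibilant (*zas*, *tapez*); -ru when the stem ends in a non-sibilant consonant (*wabafag*, *uzif*, *tet*); -im when the stem ends in a vowel (*loa*, *dide*, *timtu*).
Since the final sound of *eva* is /a/ (a vowel), it takes -im, giving *evaim*.
Since the final sound of *hos* is /s/ (a sibilant), it takes -vib, giving *hosvib*.
*ug* — final sound /g/ (a non-sibilant consonant) → -ru → *ugru*.

evaim, hosvib, ugru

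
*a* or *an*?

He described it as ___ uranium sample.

a

The indefinite article is chosen by the initial *sound* of the following word, not its spelling.
*uranium* begins with the sound /jʊ/ (u pronounced /jʊ/) — a consonant sound.
So the article is *a*: He described it as a uranium sample.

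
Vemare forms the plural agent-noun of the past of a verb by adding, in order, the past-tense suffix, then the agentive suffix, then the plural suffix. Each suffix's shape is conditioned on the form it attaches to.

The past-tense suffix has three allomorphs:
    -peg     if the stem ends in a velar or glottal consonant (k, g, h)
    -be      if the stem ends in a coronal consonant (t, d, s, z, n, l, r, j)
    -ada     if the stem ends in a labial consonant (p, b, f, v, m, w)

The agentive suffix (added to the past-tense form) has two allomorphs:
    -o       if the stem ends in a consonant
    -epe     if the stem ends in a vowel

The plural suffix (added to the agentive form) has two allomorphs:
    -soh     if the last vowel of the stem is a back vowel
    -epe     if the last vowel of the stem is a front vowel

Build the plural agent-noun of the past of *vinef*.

The final consonant of *vinef* is /f/, which is labial, so the past-tense suffix is -ada, giving *vinefada*.
The final sound of the past-tense form *vinefada* is /a/, which is a vowel, so the agentive suffix is -epe, giving *vinefadaepe*.
The agentive form *vinefadaepe* — last vowel /e/ (a front vowel) → -epe → *vinefadaepeepe*.

vinefadaepeepe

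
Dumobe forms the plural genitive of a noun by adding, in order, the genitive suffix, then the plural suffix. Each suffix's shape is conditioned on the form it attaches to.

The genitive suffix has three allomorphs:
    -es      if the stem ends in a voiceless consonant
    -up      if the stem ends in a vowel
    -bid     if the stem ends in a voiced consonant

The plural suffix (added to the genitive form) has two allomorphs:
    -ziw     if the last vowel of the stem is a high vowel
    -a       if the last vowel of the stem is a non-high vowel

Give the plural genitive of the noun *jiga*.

*jiga*: final sound = /a/, a vowel → -up → *jigaup*.
The genitive form *jigaup*: last vowel = /u/, a high vowel → -ziw → *jigaupziw*.

jigaupziw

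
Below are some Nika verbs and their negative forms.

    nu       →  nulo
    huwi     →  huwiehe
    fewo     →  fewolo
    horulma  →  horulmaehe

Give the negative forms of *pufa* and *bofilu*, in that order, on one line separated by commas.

pufaehe, bofilulo

The pattern is rounding harmony: -lo when the last vowel of the stem is a rounded vowel (*nu*, *fewo*); -ehe when the last vowel of the stem is an unrounded vowel (*huwi*, *horulma*).
Since the last vowel of *pufa* is /a/ (an unrounded vowel), it takes -ehe, giving *pufaehe*.
The last vowel of *bofilu* is /u/, which is a rounded vowel, so the suffix is -lo, giving *bofilulo*.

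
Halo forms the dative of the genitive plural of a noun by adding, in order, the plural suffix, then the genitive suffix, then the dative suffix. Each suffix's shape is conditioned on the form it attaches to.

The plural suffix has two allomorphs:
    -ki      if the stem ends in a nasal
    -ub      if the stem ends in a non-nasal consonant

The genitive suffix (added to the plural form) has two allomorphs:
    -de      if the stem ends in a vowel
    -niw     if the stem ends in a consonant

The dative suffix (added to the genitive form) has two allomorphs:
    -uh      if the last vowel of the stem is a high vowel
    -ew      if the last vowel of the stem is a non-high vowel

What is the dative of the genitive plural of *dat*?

datubniwuh

Since the final consonant of *dat* is /t/ (non-nasal), it takes -ub, giving *datub*.
The final sound of the plural form *datub* is /b/, which is a consonant, so the genitive suffix is -niw, giving *datubniw*.
The last vowel of the genitive form *datubniw* is /i/, which is a high vowel, so the dative suffix is -uh, giving *datubniwuh*.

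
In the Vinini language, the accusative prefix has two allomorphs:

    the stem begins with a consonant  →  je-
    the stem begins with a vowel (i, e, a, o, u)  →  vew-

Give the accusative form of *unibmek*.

vewunibmek

*unibmek* — first sound /u/ (a vowel) → vew- → *vewunibmek*.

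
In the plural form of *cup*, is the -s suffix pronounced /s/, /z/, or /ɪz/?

/s/

The stem *cup* ends in a voiceless non-sibilant consonant.
The plural suffix surfaces as /ɪz/ after sibilants, /s/ after other voiceless consonants, and /z/ after other voiced sounds.
So the plural -s on *cup* is pronounced /s/.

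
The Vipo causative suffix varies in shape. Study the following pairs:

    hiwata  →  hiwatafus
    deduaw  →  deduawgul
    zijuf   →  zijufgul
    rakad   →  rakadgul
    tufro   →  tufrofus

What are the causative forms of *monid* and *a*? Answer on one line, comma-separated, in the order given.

The suffix is conditioned by the final sound: -gul when the stem ends in a consonant (*deduaw*, *zijuf*, *rakad*); -fus when the stem ends in a vowel (*hiwata*, *tufro*).
*monid* — final sound /d/ (a consonant) → -gul → *monidgul*.
The final sound of *a* is /a/, which is a vowel, so the suffix is -fus, giving *afus*.

monidgul, afus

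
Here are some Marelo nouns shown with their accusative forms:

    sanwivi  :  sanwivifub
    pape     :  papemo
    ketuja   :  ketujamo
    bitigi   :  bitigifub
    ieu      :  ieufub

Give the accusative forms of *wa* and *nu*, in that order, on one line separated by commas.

Looking at the last vowel of each stem: -fub when the last vowel of the stem is a high vowel (*sanwivi*, *bitigi*, *ieu*); -mo when the last vowel of the stem is a non-high vowel (*pape*, *ketuja*).
*wa* — last vowel /a/ (a non-high vowel) → -mo → *wamo*.
The last vowel of *nu* is /u/, which is a high vowel, so the suffix is -fub, giving *nufub*.

wamo, nufub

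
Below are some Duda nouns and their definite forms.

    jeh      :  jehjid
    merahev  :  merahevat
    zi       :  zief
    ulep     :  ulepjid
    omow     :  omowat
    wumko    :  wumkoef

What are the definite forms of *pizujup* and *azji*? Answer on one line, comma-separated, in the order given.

The suffix is conditioned by the final sound: -jid when the stem ends in a voiceless consonant (*jeh*, *ulep*); -at when the stem ends in a voiced consonant (*merahev*, *omow*); -ef when the stem ends in a vowel (*zi*, *wumko*).
The final sound of *pizujup* is /p/, which is a voiceless consonant, so the suffix is -jid, giving *pizujupjid*.
Since the final sound of *azji* is /i/ (a vowel), it takes -ef, giving *azjief*.

pizujupjid, azjief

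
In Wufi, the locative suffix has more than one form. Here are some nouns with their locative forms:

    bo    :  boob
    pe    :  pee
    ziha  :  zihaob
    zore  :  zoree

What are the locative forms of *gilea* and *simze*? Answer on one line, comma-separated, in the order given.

gileaob, simzee

The alternation tracks the last vowel of the stem — -e when the last vowel of the stem is a front vowel (*pe*, *zore*); -ob when the last vowel of the stem is a back vowel (*bo*, *ziha*).
*gilea* — last vowel /a/ (a back vowel) → -ob → *gileaob*.
Since the last vowel of *simze* is /e/ (a front vowel), it takes -e, giving *simzee*.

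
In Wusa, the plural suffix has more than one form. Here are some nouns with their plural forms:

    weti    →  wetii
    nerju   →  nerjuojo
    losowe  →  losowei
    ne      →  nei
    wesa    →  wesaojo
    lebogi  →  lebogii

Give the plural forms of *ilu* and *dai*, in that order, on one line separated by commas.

iluojo, daii

Looking at the last vowel of each stem: -i when the last vowel of the stem is a front vowel (*weti*, *losowe*, *ne*, *lebogi*); -ojo when the last vowel of the stem is a back vowel (*nerju*, *wesa*).
*ilu*: last vowel = /u/, a back vowel → -ojo → *iluojo*.
*dai*: last vowel = /i/, a front vowel → -i → *daii*.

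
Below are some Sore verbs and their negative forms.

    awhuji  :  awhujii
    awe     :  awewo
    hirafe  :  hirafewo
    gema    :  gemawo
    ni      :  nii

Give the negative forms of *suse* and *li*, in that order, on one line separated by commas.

The suffix is conditioned by the last vowel: -i when the last vowel of the stem is a high vowel (*awhuji*, *ni*); -wo when the last vowel of the stem is a non-high vowel (*awe*, *hirafe*, *gema*).
The last vowel of *suse* is /e/, which is a non-high vowel, so the suffix is -wo, giving *susewo*.
The last vowel of *li* is /i/, which is a high vowel, so the suffix is -i, giving *lii*.

susewo, lii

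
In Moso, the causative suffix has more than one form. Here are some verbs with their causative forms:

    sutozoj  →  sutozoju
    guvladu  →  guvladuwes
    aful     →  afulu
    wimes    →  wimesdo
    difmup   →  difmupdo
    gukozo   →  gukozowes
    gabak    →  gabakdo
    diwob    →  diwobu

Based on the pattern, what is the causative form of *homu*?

homuwes

The pattern is voicing of the final sound: -do when the stem ends in a voiceless consonant (*wimes*, *difmup*, *gabak*); -u when the stem ends in a voiced consonant (*sutozoj*, *aful*, *diwob*); -wes when the stem ends in a vowel (*guvladu*, *gukozo*).
*homu* — final sound /u/ (a vowel) → -wes → *homuwes*.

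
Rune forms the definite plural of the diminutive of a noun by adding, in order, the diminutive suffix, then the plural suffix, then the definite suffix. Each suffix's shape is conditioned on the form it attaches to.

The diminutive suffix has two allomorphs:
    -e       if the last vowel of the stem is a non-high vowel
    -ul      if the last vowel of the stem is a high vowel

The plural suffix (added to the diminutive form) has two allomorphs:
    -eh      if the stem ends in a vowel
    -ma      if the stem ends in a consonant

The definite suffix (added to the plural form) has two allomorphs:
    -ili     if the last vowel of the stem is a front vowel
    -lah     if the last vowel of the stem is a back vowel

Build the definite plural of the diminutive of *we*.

The last vowel of *we* is /e/, which is a non-high vowel, so the diminutive suffix is -e, giving *wee*.
The diminutive form *wee* — final sound /e/ (a vowel) → -eh → *weeeh*.
Since the last vowel of the plural form *weeeh* is /e/ (a front vowel), it takes -ili, giving *weeehili*.

weeehili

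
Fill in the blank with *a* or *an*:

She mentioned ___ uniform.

The indefinite article is chosen by the initial *sound* of the following word, not its spelling.
*uniform* begins with the sound /juː/ (u pronounced /juː/) — a consonant sound.
So the article is *a*: She mentioned a uniform.

a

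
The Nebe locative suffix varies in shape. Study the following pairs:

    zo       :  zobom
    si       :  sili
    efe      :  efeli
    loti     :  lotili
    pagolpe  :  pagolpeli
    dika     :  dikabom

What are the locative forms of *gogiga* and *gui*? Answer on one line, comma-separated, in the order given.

The pattern is front/back vowel harmony: -li when the last vowel of the stem is a front vowel (*si*, *efe*, *loti*, *pagolpe*); -bom when the last vowel of the stem is a back vowel (*zo*, *dika*).
*gogiga*: last vowel = /a/, a back vowel → -bom → *gogigabom*.
*gui*: last vowel = /i/, a front vowel → -li → *guili*.

gogigabom, guili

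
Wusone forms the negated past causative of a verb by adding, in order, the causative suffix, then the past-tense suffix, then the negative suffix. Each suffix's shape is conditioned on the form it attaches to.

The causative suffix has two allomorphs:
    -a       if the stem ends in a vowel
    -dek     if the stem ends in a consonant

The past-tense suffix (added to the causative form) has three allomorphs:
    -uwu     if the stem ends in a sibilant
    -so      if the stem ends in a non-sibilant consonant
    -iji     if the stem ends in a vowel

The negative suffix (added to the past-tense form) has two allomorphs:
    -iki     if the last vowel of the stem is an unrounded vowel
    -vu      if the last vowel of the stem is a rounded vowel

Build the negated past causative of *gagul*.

*gagul*: final sound = /l/, a consonant → -dek → *gaguldek*.
The causative form *gaguldek*: final sound = /k/, a non-sibilant consonant → -so → *gaguldekso*.
The past-tense form *gaguldekso*: last vowel = /o/, a rounded vowel → -vu → *gaguldeksovu*.

gaguldeksovu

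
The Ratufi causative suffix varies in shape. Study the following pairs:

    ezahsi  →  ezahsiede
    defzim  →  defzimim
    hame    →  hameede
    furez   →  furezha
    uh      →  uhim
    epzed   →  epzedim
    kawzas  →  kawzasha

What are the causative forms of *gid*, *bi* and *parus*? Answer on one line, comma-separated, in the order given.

gidim, biede, parusha

The pattern is sibilance of the final sound: -ha when the stem ends in a sibilant (*furez*, *kawzas*); -im when the stem ends in a non-sibilant consonant (*defzim*, *uh*, *epzed*); -ede when the stem ends in a vowel (*ezahsi*, *hame*).
*gid*: final sound = /d/, a non-sibilant consonant → -im → *gidim*.
Since the final sound of *bi* is /i/ (a vowel), it takes -ede, giving *biede*.
Since the final sound of *parus* is /s/ (a sibilant), it takes -ha, giving *parusha*.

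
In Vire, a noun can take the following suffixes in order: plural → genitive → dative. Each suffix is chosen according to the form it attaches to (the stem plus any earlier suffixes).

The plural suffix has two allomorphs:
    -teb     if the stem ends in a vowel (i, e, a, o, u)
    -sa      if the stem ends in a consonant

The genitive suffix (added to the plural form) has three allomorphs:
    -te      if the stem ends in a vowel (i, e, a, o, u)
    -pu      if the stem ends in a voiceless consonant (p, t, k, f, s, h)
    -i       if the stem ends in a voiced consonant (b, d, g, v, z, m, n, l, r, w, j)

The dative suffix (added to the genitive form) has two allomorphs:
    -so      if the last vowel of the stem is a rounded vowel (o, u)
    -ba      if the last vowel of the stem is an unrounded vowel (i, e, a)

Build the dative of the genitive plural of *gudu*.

The final sound of *gudu* is /u/, which is a vowel, so the plural suffix is -teb, giving *guduteb*.
The final sound of the plural form *guduteb* is /b/, which is a voiced consonant, so the genitive suffix is -i, giving *gudutebi*.
The last vowel of the genitive form *gudutebi* is /i/, which is an unrounded vowel, so the dative suffix is -ba, giving *gudutebiba*.

gudutebiba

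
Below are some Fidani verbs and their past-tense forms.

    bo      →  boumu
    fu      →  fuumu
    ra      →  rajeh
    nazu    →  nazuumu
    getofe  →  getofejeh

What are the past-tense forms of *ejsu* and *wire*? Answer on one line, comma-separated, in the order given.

ejsuumu, wirejeh

The alternation tracks the last vowel of the stem — -umu when the last vowel of the stem is a rounded vowel (*bo*, *fu*, *nazu*); -jeh when the last vowel of the stem is an unrounded vowel (*ra*, *getofe*).
*ejsu*: last vowel = /u/, a rounded vowel → -umu → *ejsuumu*.
*wire*: last vowel = /e/, an unrounded vowel → -jeh → *wirejeh*.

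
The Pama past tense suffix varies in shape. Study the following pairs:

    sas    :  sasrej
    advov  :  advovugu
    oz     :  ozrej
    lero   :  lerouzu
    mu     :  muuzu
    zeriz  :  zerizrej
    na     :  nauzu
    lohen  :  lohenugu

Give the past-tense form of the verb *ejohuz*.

ejohuzrej

The pattern is sibilance of the final sound: -rej when the stem ends in a sibilant (*sas*, *oz*, *zeriz*); -ugu when the stem ends in a non-sibilant consonant (*advov*, *lohen*); -uzu when the stem ends in a vowel (*lero*, *mu*, *na*).
The final sound of *ejohuz* is /z/, which is a sibilant, so the suffix is -rej, giving *ejohuzrej*.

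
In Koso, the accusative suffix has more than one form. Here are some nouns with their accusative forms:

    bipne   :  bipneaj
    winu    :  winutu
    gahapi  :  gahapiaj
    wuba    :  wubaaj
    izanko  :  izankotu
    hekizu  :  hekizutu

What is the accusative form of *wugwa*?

The alternation tracks the last vowel of the stem — -tu when the last vowel of the stem is a rounded vowel (*winu*, *izanko*, *hekizu*); -aj when the last vowel of the stem is an unrounded vowel (*bipne*, *gahapi*, *wuba*).
*wugwa* — last vowel /a/ (an unrounded vowel) → -aj → *wugwaaj*.

wugwaaj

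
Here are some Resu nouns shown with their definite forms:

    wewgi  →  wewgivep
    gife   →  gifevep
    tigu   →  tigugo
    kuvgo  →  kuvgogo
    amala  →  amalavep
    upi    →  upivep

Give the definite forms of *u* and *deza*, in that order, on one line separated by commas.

ugo, dezavep

The pattern is rounding harmony: -go when the last vowel of the stem is a rounded vowel (*tigu*, *kuvgo*); -vep when the last vowel of the stem is an unrounded vowel (*wewgi*, *gife*, *amala*, *upi*).
The last vowel of *u* is /u/, which is a rounded vowel, so the suffix is -go, giving *ugo*.
Since the last vowel of *deza* is /a/ (an unrounded vowel), it takes -vep, giving *dezavep*.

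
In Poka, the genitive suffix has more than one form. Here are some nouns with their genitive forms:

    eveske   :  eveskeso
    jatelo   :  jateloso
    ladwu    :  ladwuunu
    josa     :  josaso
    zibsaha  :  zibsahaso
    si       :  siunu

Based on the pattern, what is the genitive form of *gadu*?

gaduunu

The suffix is conditioned by the last vowel: -unu when the last vowel of the stem is a high vowel (*ladwu*, *si*); -so when the last vowel of the stem is a non-high vowel (*eveske*, *jatelo*, *josa*, *zibsaha*).
The last vowel of *gadu* is /u/, which is a high vowel, so the suffix is -unu, giving *gaduunu*.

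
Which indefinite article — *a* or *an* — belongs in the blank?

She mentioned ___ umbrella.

an

The indefinite article is chosen by the initial *sound* of the following word, not its spelling.
*umbrella* begins with the sound /ʌ/ (u pronounced /ʌ/) — a vowel sound.
So the article is *an*: She mentioned an umbrella.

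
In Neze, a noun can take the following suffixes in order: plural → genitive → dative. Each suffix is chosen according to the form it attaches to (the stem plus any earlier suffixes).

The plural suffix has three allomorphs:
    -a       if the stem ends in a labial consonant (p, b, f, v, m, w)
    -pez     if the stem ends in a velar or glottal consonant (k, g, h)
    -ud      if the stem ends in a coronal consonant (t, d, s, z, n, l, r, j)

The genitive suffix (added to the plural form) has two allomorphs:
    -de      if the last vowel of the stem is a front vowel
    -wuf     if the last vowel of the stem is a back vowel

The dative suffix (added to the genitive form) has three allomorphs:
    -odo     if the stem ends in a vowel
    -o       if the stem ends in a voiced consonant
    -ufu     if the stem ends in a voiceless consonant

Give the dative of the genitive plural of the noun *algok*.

*algok* — final consonant /k/ (velar/glottal) → -pez → *algokpez*.
The plural form *algokpez*: last vowel = /e/, a front vowel → -de → *algokpezde*.
The genitive form *algokpezde* — final sound /e/ (a vowel) → -odo → *algokpezdeodo*.

algokpezdeodo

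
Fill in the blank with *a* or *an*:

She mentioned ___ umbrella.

The indefinite article is chosen by the initial *sound* of the following word, not its spelling.
*umbrella* begins with the sound /ʌ/ (u pronounced /ʌ/) — a vowel sound.
So the article is *an*: She mentioned an umbrella.

an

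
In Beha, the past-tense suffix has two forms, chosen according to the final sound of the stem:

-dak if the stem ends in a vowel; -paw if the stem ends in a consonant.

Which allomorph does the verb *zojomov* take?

-paw

The final sound of *zojomov* is /v/, which is a consonant, so the suffix is -paw.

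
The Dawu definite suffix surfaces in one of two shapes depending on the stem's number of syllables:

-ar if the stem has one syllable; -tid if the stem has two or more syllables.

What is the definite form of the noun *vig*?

vigar

With one syllable, *vig* takes -ar → *vigar*.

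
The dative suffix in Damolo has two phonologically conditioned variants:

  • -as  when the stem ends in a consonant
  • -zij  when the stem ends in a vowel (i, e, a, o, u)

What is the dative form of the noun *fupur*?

*fupur*: final sound = /r/, a consonant → -as → *fupuras*.

fupuras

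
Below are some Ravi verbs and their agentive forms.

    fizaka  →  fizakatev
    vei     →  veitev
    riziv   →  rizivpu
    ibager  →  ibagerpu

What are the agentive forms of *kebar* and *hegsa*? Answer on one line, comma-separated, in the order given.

The suffix is conditioned by the final sound: -pu when the stem ends in a consonant (*riziv*, *ibager*); -tev when the stem ends in a vowel (*fizaka*, *vei*).
*kebar*: final sound = /r/, a consonant → -pu → *kebarpu*.
*hegsa* — final sound /a/ (a vowel) → -tev → *hegsatev*.

kebarpu, hegsatev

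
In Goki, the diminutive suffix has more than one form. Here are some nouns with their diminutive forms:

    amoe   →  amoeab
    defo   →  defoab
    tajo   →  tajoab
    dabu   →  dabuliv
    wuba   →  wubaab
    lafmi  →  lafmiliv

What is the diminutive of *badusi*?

badusiliv

Looking at the last vowel of each stem: -liv when the last vowel of the stem is a high vowel (*dabu*, *lafmi*); -ab when the last vowel of the stem is a non-high vowel (*amoe*, *defo*, *tajo*, *wuba*).
*badusi*: last vowel = /i/, a high vowel → -liv → *badusiliv*.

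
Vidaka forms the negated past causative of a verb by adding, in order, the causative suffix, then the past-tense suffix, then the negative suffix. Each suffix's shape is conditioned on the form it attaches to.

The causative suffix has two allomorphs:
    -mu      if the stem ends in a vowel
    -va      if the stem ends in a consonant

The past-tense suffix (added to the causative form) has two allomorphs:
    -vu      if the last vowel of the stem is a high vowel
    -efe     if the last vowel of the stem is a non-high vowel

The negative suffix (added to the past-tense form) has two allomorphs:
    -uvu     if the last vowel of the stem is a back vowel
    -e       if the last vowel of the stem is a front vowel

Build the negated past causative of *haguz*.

*haguz*: final sound = /z/, a consonant → -va → *haguzva*.
The causative form *haguzva* — last vowel /a/ (a non-high vowel) → -efe → *haguzvaefe*.
The past-tense form *haguzvaefe* — last vowel /e/ (a front vowel) → -e → *haguzvaefee*.

haguzvaefee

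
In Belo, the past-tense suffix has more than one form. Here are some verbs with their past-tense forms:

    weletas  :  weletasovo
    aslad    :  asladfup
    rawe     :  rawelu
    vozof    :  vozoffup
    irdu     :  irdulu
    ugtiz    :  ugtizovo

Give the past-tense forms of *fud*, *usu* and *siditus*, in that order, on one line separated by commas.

Looking at the final sound of each stem: -ovo when the stem ends in a sibilant (*weletas*, *ugtiz*); -fup when the stem ends in a non-sibilant consonant (*aslad*, *vozof*); -lu when the stem ends in a vowel (*rawe*, *irdu*).
*fud*: final sound = /d/, a non-sibilant consonant → -fup → *fudfup*.
*usu*: final sound = /u/, a vowel → -lu → *usulu*.
*siditus* — final sound /s/ (a sibilant) → -ovo → *siditusovo*.

fudfup, usulu, siditusovo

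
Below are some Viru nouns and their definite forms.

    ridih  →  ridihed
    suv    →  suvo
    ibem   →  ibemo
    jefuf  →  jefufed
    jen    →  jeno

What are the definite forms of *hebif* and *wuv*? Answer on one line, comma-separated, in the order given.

hebifed, wuvo

The pattern is voicing of the final consonant: -ed when the stem ends in a voiceless consonant (*ridih*, *jefuf*); -o when the stem ends in a voiced consonant (*suv*, *ibem*, *jen*).
*hebif* — final consonant /f/ (voiceless) → -ed → *hebifed*.
Since the final consonant of *wuv* is /v/ (voiced), it takes -o, giving *wuvo*.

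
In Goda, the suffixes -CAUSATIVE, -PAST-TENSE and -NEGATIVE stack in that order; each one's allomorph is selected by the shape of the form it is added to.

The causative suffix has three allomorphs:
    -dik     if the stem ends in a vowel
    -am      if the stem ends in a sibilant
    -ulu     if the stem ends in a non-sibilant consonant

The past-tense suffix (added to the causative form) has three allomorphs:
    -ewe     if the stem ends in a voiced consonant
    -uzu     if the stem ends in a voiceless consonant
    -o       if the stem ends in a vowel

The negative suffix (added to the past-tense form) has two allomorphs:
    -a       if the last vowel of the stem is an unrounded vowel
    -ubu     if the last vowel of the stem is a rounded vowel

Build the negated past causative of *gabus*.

gabusamewea

*gabus*: final sound = /s/, a sibilant → -am → *gabusam*.
The final sound of the causative form *gabusam* is /m/, which is a voiced consonant, so the past-tense suffix is -ewe, giving *gabusamewe*.
The past-tense form *gabusamewe*: last vowel = /e/, an unrounded vowel → -a → *gabusamewea*.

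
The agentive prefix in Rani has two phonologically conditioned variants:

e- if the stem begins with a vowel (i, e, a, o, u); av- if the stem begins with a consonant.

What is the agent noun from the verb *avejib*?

eavejib

Since the first sound of *avejib* is /a/ (a vowel), it takes e-, giving *eavejib*.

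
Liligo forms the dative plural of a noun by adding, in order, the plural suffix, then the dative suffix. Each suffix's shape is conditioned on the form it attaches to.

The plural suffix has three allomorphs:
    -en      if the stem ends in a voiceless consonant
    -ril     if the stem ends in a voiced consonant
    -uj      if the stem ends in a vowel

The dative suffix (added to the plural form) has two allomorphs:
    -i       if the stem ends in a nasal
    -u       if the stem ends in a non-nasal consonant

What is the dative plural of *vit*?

*vit*: final sound = /t/, a voiceless consonant → -en → *viten*.
The plural form *viten*: final consonant = /n/, a nasal → -i → *viteni*.

viteni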